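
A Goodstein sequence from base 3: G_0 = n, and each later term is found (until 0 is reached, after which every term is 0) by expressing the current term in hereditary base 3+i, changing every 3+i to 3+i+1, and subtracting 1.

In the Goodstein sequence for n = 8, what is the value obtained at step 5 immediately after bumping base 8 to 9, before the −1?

12

8 —HB3→ 2·3 + 2 —bump→ 2·4 + 2 = 10 —(−1)→ 9
9 —HB4→ 2·4 + 1 —bump→ 2·5 + 1 = 11 —(−1)→ 10
10 —HB5→ 2·5 —bump→ 2·6 = 12 —(−1)→ 11
11 —HB6→ 6 + 5 —bump→ 7 + 5 = 12 —(−1)→ 11
11 —HB7→ 7 + 4 —bump→ 8 + 4 = 12 —(−1)→ 11
11 —HB8→ 8 + 3 —bump→ 9 + 3 = 12 —(−1)→ 11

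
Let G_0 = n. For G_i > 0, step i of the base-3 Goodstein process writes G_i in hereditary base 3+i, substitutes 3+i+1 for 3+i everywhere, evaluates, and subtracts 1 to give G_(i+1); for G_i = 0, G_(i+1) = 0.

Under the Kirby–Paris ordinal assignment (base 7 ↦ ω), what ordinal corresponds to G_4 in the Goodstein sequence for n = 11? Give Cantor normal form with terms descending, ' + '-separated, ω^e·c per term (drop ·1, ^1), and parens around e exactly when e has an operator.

11 —HB3→ 3^2 + 2 —bump→ 4^2 + 2 = 18 —(−1)→ 17
17 —HB4→ 4^2 + 1 —bump→ 5^2 + 1 = 26 —(−1)→ 25
25 —HB5→ 5^2 —bump→ 6^2 = 36 —(−1)→ 35
35 —HB6→ 5·6 + 5 —bump→ 5·7 + 5 = 40 —(−1)→ 39
39 —HB7→ 5·7 + 4 —bump→ 5·8 + 4 = 44 —(−1)→ 43

ω·5 + 4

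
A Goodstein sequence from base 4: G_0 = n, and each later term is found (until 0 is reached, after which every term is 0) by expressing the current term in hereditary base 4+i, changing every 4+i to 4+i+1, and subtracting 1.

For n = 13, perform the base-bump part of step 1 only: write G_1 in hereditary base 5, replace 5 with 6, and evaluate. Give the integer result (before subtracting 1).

G_0=13  [base 4] 3·4 + 1  →[4↦5]→  3·5 + 1 = 16  −1 ⇒ G_1=15
G_1=15  [base 5] 3·5  →[5↦6]→  3·6 = 18  −1 ⇒ G_2=17

18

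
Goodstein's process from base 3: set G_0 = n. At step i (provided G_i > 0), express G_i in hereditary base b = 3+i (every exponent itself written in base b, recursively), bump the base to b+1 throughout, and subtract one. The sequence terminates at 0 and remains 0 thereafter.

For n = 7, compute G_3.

[0] 7 ≡ 2·3 + 1 (base 3). Lift 4: 9. −1: 8.
[1] 8 ≡ 2·4 (base 4). Lift 5: 10. −1: 9.
[2] 9 ≡ 5 + 4 (base 5). Lift 6: 10. −1: 9.
[3] 9 ≡ 6 + 3 (base 6). Lift 7: 10. −1: 9.

9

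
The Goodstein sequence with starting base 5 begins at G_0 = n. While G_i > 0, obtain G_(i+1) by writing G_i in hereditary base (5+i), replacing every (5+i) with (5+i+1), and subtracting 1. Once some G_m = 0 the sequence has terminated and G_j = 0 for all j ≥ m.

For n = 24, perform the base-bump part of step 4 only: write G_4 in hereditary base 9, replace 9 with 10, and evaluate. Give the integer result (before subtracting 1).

base 5: 24 = 4·5 + 4; at 6: 4·6 + 4 = 28; next = 27
base 6: 27 = 4·6 + 3; at 7: 4·7 + 3 = 31; next = 30
base 7: 30 = 4·7 + 2; at 8: 4·8 + 2 = 34; next = 33
base 8: 33 = 4·8 + 1; at 9: 4·9 + 1 = 37; next = 36
base 9: 36 = 4·9; at 10: 4·10 = 40; next = 39

40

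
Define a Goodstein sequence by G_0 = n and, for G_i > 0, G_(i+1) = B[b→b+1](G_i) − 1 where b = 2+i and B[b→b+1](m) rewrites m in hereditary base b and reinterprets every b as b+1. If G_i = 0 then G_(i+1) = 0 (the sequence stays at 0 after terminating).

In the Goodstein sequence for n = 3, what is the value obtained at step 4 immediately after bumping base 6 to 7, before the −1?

1

G_0=3  [base 2] 2 + 1  →[2↦3]→  3 + 1 = 4  −1 ⇒ G_1=3
G_1=3  [base 3] 3  →[3↦4]→  4 = 4  −1 ⇒ G_2=3
G_2=3  [base 4] 3  →[4↦5]→  3 = 3  −1 ⇒ G_3=2
G_3=2  [base 5] 2  →[5↦6]→  2 = 2  −1 ⇒ G_4=1
G_4=1  [base 6] 1  →[6↦7]→  1 = 1  −1 ⇒ G_5=0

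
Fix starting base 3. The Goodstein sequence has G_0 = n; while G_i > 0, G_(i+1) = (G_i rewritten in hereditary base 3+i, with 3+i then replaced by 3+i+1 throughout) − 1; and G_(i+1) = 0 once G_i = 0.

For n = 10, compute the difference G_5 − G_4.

3

step 0: 10 = 3^2 + 1; sub 4 for 3: 4^2 + 1; = 17; G_1 = 17−1 = 16
step 1: 16 = 4^2; sub 5 for 4: 5^2; = 25; G_2 = 25−1 = 24
step 2: 24 = 4·5 + 4; sub 6 for 5: 4·6 + 4; = 28; G_3 = 28−1 = 27
step 3: 27 = 4·6 + 3; sub 7 for 6: 4·7 + 3; = 31; G_4 = 31−1 = 30
step 4: 30 = 4·7 + 2; sub 8 for 7: 4·8 + 2; = 34; G_5 = 34−1 = 33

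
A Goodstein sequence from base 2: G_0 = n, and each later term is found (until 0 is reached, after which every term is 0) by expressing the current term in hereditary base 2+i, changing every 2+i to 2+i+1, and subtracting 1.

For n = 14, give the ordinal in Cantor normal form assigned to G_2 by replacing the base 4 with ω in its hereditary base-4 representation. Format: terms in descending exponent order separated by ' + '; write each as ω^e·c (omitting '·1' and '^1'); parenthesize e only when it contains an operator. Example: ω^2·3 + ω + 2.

G_0 = 14. HB_2(14) = 2^(2 + 1) + 2^2 + 2. Bump = 111. G_1 = 110.
G_1 = 110. HB_3(110) = 3^(3 + 1) + 3^3 + 2. Bump = 1282. G_2 = 1281.

ω^(ω + 1) + ω^ω + 1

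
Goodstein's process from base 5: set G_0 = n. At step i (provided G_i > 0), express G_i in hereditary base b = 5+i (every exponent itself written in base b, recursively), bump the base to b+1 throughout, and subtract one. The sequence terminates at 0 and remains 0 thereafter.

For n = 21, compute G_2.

27

21 —HB5→ 4·5 + 1 —bump→ 4·6 + 1 = 25 —(−1)→ 24
24 —HB6→ 4·6 —bump→ 4·7 = 28 —(−1)→ 27
27 —HB7→ 3·7 + 6 —bump→ 3·8 + 6 = 30 —(−1)→ 29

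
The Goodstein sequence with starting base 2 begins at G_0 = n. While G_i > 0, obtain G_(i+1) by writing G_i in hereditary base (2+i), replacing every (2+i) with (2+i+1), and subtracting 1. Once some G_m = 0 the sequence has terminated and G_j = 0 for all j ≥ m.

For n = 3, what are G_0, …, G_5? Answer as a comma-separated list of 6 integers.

3, 3, 3, 2, 1, 0

(0) 3|_2 = 2 + 1 ↦ 3 + 1|_3 = 4 ⇒ 3
(1) 3|_3 = 3 ↦ 4|_4 = 4 ⇒ 3
(2) 3|_4 = 3 ↦ 3|_5 = 3 ⇒ 2
(3) 2|_5 = 2 ↦ 2|_6 = 2 ⇒ 1
(4) 1|_6 = 1 ↦ 1|_7 = 1 ⇒ 0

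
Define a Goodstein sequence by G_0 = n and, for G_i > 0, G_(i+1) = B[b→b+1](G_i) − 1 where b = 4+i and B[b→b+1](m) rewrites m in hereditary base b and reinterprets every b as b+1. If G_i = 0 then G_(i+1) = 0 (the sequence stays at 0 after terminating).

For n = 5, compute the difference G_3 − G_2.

[0] 5 ≡ 4 + 1 (base 4). Lift 5: 6. −1: 5.
[1] 5 ≡ 5 (base 5). Lift 6: 6. −1: 5.
[2] 5 ≡ 5 (base 6). Lift 7: 5. −1: 4.

-1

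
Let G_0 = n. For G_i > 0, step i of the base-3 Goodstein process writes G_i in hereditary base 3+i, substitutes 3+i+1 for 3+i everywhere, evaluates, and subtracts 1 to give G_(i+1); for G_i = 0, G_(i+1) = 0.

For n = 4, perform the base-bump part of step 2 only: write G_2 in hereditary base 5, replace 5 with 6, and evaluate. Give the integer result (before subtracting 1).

step 0: 4 = 3 + 1; sub 4 for 3: 4 + 1; = 5; G_1 = 5−1 = 4
step 1: 4 = 4; sub 5 for 4: 5; = 5; G_2 = 5−1 = 4
step 2: 4 = 4; sub 6 for 5: 4; = 4; G_3 = 4−1 = 3

4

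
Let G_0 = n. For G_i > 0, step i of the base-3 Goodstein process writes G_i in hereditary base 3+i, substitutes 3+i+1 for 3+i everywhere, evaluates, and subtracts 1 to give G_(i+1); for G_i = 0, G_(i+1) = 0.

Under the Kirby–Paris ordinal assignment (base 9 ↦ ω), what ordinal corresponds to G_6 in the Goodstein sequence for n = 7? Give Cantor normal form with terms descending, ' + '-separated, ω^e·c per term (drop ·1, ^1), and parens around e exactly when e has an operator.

G_0 = 7. HB_3(7) = 2·3 + 1. Bump = 9. G_1 = 8.
G_1 = 8. HB_4(8) = 2·4. Bump = 10. G_2 = 9.
G_2 = 9. HB_5(9) = 5 + 4. Bump = 10. G_3 = 9.
G_3 = 9. HB_6(9) = 6 + 3. Bump = 10. G_4 = 9.
G_4 = 9. HB_7(9) = 7 + 2. Bump = 10. G_5 = 9.
G_5 = 9. HB_8(9) = 8 + 1. Bump = 10. G_6 = 9.
G_6 = 9. HB_9(9) = 9. Bump = 10. G_7 = 9.

ω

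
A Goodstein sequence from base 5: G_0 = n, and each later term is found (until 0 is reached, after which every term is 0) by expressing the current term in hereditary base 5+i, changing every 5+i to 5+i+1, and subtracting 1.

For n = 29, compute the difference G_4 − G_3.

16

G_0=29  [base 5] 5^2 + 4  →[5↦6]→  6^2 + 4 = 40  −1 ⇒ G_1=39
G_1=39  [base 6] 6^2 + 3  →[6↦7]→  7^2 + 3 = 52  −1 ⇒ G_2=51
G_2=51  [base 7] 7^2 + 2  →[7↦8]→  8^2 + 2 = 66  −1 ⇒ G_3=65
G_3=65  [base 8] 8^2 + 1  →[8↦9]→  9^2 + 1 = 82  −1 ⇒ G_4=81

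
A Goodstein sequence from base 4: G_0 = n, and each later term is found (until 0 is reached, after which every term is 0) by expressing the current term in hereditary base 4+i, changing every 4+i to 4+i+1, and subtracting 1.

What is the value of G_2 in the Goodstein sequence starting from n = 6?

base 4: 6 = 4 + 2; at 5: 5 + 2 = 7; next = 6
base 5: 6 = 5 + 1; at 6: 6 + 1 = 7; next = 6
base 6: 6 = 6; at 7: 7 = 7; next = 6

6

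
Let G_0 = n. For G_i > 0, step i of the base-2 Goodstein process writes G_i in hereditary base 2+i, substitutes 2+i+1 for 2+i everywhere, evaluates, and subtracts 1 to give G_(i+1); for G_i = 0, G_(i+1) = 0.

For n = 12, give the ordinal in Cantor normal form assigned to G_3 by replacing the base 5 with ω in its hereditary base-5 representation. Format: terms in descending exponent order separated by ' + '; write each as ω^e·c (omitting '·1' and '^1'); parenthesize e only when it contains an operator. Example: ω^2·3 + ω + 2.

12 —HB2→ 2^(2 + 1) + 2^2 —bump→ 3^(3 + 1) + 3^3 = 108 —(−1)→ 107
107 —HB3→ 3^(3 + 1) + 2·3^2 + 2·3 + 2 —bump→ 4^(4 + 1) + 2·4^2 + 2·4 + 2 = 1066 —(−1)→ 1065
1065 —HB4→ 4^(4 + 1) + 2·4^2 + 2·4 + 1 —bump→ 5^(5 + 1) + 2·5^2 + 2·5 + 1 = 15686 —(−1)→ 15685
15685 —HB5→ 5^(5 + 1) + 2·5^2 + 2·5 —bump→ 6^(6 + 1) + 2·6^2 + 2·6 = 280020 —(−1)→ 280019

ω^(ω + 1) + ω^2·2 + ω·2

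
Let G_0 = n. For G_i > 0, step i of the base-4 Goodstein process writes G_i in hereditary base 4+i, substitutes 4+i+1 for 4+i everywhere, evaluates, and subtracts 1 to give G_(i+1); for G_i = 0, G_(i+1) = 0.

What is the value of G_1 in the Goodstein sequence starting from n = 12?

14

G_0=12  [base 4] 3·4  →[4↦5]→  3·5 = 15  −1 ⇒ G_1=14
G_1=14  [base 5] 2·5 + 4  →[5↦6]→  2·6 + 4 = 16  −1 ⇒ G_2=15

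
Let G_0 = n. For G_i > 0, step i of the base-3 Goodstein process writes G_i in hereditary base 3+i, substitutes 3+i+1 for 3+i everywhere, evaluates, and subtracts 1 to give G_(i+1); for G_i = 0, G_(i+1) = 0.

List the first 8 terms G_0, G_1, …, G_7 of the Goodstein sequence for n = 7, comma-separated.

step 0: 7 = 2·3 + 1; sub 4 for 3: 2·4 + 1; = 9; G_1 = 9−1 = 8
step 1: 8 = 2·4; sub 5 for 4: 2·5; = 10; G_2 = 10−1 = 9
step 2: 9 = 5 + 4; sub 6 for 5: 6 + 4; = 10; G_3 = 10−1 = 9
step 3: 9 = 6 + 3; sub 7 for 6: 7 + 3; = 10; G_4 = 10−1 = 9
step 4: 9 = 7 + 2; sub 8 for 7: 8 + 2; = 10; G_5 = 10−1 = 9
step 5: 9 = 8 + 1; sub 9 for 8: 9 + 1; = 10; G_6 = 10−1 = 9
step 6: 9 = 9; sub 10 for 9: 10; = 10; G_7 = 10−1 = 9

7, 8, 9, 9, 9, 9, 9, 9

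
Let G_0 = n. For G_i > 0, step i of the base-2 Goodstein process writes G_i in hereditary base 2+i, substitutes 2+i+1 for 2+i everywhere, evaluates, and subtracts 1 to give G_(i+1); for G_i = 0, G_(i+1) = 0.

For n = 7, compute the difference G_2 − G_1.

(0) 7|_2 = 2^2 + 2 + 1 ↦ 3^3 + 3 + 1|_3 = 31 ⇒ 30
(1) 30|_3 = 3^3 + 3 ↦ 4^4 + 4|_4 = 260 ⇒ 259

229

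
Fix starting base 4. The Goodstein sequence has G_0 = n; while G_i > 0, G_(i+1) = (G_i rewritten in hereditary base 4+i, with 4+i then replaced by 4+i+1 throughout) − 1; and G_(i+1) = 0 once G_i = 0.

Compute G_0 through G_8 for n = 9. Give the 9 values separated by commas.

9, 10, 11, 11, 11, 11, 11, 11, 11

[0] 9 ≡ 2·4 + 1 (base 4). Lift 5: 11. −1: 10.
[1] 10 ≡ 2·5 (base 5). Lift 6: 12. −1: 11.
[2] 11 ≡ 6 + 5 (base 6). Lift 7: 12. −1: 11.
[3] 11 ≡ 7 + 4 (base 7). Lift 8: 12. −1: 11.
[4] 11 ≡ 8 + 3 (base 8). Lift 9: 12. −1: 11.
[5] 11 ≡ 9 + 2 (base 9). Lift 10: 12. −1: 11.
[6] 11 ≡ 10 + 1 (base 10). Lift 11: 12. −1: 11.
[7] 11 ≡ 11 (base 11). Lift 12: 12. −1: 11.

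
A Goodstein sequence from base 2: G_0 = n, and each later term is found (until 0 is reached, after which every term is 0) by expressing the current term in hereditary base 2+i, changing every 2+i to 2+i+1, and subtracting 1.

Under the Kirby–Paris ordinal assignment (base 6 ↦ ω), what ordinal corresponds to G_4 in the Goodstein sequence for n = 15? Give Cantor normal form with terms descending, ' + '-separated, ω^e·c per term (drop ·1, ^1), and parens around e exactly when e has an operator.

ω^(ω + 1) + ω^ω + 1

[0] 15 ≡ 2^(2 + 1) + 2^2 + 2 + 1 (base 2). Lift 3: 112. −1: 111.
[1] 111 ≡ 3^(3 + 1) + 3^3 + 3 (base 3). Lift 4: 1284. −1: 1283.
[2] 1283 ≡ 4^(4 + 1) + 4^4 + 3 (base 4). Lift 5: 18753. −1: 18752.
[3] 18752 ≡ 5^(5 + 1) + 5^5 + 2 (base 5). Lift 6: 326594. −1: 326593.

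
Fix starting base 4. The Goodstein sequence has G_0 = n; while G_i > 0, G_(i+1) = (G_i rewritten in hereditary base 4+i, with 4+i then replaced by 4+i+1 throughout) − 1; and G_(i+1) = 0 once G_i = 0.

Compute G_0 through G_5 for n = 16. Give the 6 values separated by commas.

16, 24, 27, 30, 33, 36

step 0: 16 = 4^2; sub 5 for 4: 5^2; = 25; G_1 = 25−1 = 24
step 1: 24 = 4·5 + 4; sub 6 for 5: 4·6 + 4; = 28; G_2 = 28−1 = 27
step 2: 27 = 4·6 + 3; sub 7 for 6: 4·7 + 3; = 31; G_3 = 31−1 = 30
step 3: 30 = 4·7 + 2; sub 8 for 7: 4·8 + 2; = 34; G_4 = 34−1 = 33
step 4: 33 = 4·8 + 1; sub 9 for 8: 4·9 + 1; = 37; G_5 = 37−1 = 36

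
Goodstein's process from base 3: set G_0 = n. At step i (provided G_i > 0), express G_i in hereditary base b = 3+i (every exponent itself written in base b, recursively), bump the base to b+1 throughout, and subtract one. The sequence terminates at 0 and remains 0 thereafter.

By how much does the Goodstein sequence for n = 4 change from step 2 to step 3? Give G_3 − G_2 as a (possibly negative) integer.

(0) 4|_3 = 3 + 1 ↦ 4 + 1|_4 = 5 ⇒ 4
(1) 4|_4 = 4 ↦ 5|_5 = 5 ⇒ 4
(2) 4|_5 = 4 ↦ 4|_6 = 4 ⇒ 3

-1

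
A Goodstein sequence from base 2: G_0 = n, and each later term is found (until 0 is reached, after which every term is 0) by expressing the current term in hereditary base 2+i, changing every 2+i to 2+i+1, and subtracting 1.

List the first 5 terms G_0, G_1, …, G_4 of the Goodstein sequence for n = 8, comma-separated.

8, 80, 553, 6310, 93395

[0] 8 ≡ 2^(2 + 1) (base 2). Lift 3: 81. −1: 80.
[1] 80 ≡ 2·3^3 + 2·3^2 + 2·3 + 2 (base 3). Lift 4: 554. −1: 553.
[2] 553 ≡ 2·4^4 + 2·4^2 + 2·4 + 1 (base 4). Lift 5: 6311. −1: 6310.
[3] 6310 ≡ 2·5^5 + 2·5^2 + 2·5 (base 5). Lift 6: 93396. −1: 93395.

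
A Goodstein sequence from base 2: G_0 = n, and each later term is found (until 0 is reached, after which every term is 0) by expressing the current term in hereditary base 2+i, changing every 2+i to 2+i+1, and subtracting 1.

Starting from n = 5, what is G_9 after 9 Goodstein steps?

4382

step 0: 5 = 2^2 + 1; sub 3 for 2: 3^3 + 1; = 28; G_1 = 28−1 = 27
step 1: 27 = 3^3; sub 4 for 3: 4^4; = 256; G_2 = 256−1 = 255
step 2: 255 = 3·4^3 + 3·4^2 + 3·4 + 3; sub 5 for 4: 3·5^3 + 3·5^2 + 3·5 + 3; = 468; G_3 = 468−1 = 467
step 3: 467 = 3·5^3 + 3·5^2 + 3·5 + 2; sub 6 for 5: 3·6^3 + 3·6^2 + 3·6 + 2; = 776; G_4 = 776−1 = 775
step 4: 775 = 3·6^3 + 3·6^2 + 3·6 + 1; sub 7 for 6: 3·7^3 + 3·7^2 + 3·7 + 1; = 1198; G_5 = 1198−1 = 1197
step 5: 1197 = 3·7^3 + 3·7^2 + 3·7; sub 8 for 7: 3·8^3 + 3·8^2 + 3·8; = 1752; G_6 = 1752−1 = 1751
step 6: 1751 = 3·8^3 + 3·8^2 + 2·8 + 7; sub 9 for 8: 3·9^3 + 3·9^2 + 2·9 + 7; = 2455; G_7 = 2455−1 = 2454
step 7: 2454 = 3·9^3 + 3·9^2 + 2·9 + 6; sub 10 for 9: 3·10^3 + 3·10^2 + 2·10 + 6; = 3326; G_8 = 3326−1 = 3325
step 8: 3325 = 3·10^3 + 3·10^2 + 2·10 + 5; sub 11 for 10: 3·11^3 + 3·11^2 + 2·11 + 5; = 4383; G_9 = 4383−1 = 4382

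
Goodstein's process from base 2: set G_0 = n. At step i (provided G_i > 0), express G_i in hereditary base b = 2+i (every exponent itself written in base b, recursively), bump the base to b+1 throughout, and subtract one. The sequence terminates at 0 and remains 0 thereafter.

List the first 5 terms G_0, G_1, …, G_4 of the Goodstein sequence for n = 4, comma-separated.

G_0 = 4. HB_2(4) = 2^2. Bump = 27. G_1 = 26.
G_1 = 26. HB_3(26) = 2·3^2 + 2·3 + 2. Bump = 42. G_2 = 41.
G_2 = 41. HB_4(41) = 2·4^2 + 2·4 + 1. Bump = 61. G_3 = 60.
G_3 = 60. HB_5(60) = 2·5^2 + 2·5. Bump = 84. G_4 = 83.

4, 26, 41, 60, 83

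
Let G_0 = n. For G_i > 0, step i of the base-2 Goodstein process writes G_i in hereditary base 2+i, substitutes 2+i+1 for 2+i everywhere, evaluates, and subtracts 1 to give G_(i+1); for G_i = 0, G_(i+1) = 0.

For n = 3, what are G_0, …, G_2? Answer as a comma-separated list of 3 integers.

3 —HB2→ 2 + 1 —bump→ 3 + 1 = 4 —(−1)→ 3
3 —HB3→ 3 —bump→ 4 = 4 —(−1)→ 3

3, 3, 3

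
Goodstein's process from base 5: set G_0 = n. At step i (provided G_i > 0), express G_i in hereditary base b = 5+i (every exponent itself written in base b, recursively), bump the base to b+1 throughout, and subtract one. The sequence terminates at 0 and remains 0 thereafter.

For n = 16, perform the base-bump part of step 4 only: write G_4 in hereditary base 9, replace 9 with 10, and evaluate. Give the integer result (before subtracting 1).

G_0 = 16. HB_5(16) = 3·5 + 1. Bump = 19. G_1 = 18.
G_1 = 18. HB_6(18) = 3·6. Bump = 21. G_2 = 20.
G_2 = 20. HB_7(20) = 2·7 + 6. Bump = 22. G_3 = 21.
G_3 = 21. HB_8(21) = 2·8 + 5. Bump = 23. G_4 = 22.
G_4 = 22. HB_9(22) = 2·9 + 4. Bump = 24. G_5 = 23.

24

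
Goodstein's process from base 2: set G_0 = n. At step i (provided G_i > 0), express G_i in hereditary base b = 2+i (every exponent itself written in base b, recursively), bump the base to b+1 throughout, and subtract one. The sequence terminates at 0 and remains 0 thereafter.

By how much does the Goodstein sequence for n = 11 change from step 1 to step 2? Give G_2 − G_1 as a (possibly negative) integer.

943

base 2: 11 = 2^(2 + 1) + 2 + 1; at 3: 3^(3 + 1) + 3 + 1 = 85; next = 84
base 3: 84 = 3^(3 + 1) + 3; at 4: 4^(4 + 1) + 4 = 1028; next = 1027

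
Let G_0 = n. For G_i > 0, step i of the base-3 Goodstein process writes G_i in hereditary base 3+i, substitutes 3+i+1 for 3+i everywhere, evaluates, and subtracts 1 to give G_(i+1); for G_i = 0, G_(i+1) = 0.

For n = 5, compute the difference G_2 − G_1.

0

base 3: 5 = 3 + 2; at 4: 4 + 2 = 6; next = 5
base 4: 5 = 4 + 1; at 5: 5 + 1 = 6; next = 5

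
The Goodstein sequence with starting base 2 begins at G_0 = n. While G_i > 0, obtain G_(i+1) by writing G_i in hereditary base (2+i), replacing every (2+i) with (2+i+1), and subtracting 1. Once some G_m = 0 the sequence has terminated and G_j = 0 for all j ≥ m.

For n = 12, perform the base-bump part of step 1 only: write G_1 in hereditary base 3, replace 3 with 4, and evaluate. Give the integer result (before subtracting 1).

step 0: 12 = 2^(2 + 1) + 2^2; sub 3 for 2: 3^(3 + 1) + 3^3; = 108; G_1 = 108−1 = 107
step 1: 107 = 3^(3 + 1) + 2·3^2 + 2·3 + 2; sub 4 for 3: 4^(4 + 1) + 2·4^2 + 2·4 + 2; = 1066; G_2 = 1066−1 = 1065

1066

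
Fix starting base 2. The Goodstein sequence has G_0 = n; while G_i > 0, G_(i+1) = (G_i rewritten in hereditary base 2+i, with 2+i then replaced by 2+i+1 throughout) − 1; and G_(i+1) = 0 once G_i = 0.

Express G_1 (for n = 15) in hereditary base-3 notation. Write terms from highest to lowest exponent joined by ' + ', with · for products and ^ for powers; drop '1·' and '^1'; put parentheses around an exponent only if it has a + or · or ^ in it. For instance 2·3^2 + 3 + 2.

3^(3 + 1) + 3^3 + 3

base 2: 15 = 2^(2 + 1) + 2^2 + 2 + 1; at 3: 3^(3 + 1) + 3^3 + 3 + 1 = 112; next = 111
base 3: 111 = 3^(3 + 1) + 3^3 + 3; at 4: 4^(4 + 1) + 4^4 + 4 = 1284; next = 1283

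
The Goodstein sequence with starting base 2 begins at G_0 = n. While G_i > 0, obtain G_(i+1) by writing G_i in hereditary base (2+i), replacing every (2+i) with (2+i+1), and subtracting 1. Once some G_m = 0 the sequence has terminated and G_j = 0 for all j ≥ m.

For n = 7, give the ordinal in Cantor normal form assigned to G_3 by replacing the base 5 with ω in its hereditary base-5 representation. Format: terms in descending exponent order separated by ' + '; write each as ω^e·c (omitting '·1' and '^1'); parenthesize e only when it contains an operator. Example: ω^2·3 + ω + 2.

i=0: 7 = 2^2 + 2 + 1 (b=2); 2→3: 3^3 + 3 + 1 = 31; 31−1 = 30
i=1: 30 = 3^3 + 3 (b=3); 3→4: 4^4 + 4 = 260; 260−1 = 259
i=2: 259 = 4^4 + 3 (b=4); 4→5: 5^5 + 3 = 3128; 3128−1 = 3127
i=3: 3127 = 5^5 + 2 (b=5); 5→6: 6^6 + 2 = 46658; 46658−1 = 46657

ω^ω + 2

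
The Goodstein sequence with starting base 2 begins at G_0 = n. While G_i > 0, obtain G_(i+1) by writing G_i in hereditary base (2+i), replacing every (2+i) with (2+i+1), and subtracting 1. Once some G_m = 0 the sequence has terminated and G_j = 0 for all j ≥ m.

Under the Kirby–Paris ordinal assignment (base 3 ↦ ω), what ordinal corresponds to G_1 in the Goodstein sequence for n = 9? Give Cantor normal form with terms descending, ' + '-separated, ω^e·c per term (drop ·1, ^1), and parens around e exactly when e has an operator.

ω^(ω + 1)

(0) 9|_2 = 2^(2 + 1) + 1 ↦ 3^(3 + 1) + 1|_3 = 82 ⇒ 81
(1) 81|_3 = 3^(3 + 1) ↦ 4^(4 + 1)|_4 = 1024 ⇒ 1023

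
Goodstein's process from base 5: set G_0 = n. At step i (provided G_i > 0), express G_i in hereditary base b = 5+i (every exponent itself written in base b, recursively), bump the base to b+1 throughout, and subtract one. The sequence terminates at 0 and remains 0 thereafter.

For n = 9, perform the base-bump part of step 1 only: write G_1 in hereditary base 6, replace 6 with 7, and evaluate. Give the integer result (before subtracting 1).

10

[0] 9 ≡ 5 + 4 (base 5). Lift 6: 10. −1: 9.
[1] 9 ≡ 6 + 3 (base 6). Lift 7: 10. −1: 9.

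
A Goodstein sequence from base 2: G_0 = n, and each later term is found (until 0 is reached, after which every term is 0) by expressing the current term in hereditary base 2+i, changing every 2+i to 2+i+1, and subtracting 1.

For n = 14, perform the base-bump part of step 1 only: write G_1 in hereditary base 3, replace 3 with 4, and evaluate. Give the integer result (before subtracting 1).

base 2: 14 = 2^(2 + 1) + 2^2 + 2; at 3: 3^(3 + 1) + 3^3 + 3 = 111; next = 110
base 3: 110 = 3^(3 + 1) + 3^3 + 2; at 4: 4^(4 + 1) + 4^4 + 2 = 1282; next = 1281

1282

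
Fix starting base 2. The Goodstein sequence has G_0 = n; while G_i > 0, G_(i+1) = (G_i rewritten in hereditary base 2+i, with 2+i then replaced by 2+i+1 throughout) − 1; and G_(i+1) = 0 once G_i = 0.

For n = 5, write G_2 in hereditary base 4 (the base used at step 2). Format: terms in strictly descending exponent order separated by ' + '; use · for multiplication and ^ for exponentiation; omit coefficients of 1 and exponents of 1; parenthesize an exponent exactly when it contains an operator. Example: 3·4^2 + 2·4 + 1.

5 —HB2→ 2^2 + 1 —bump→ 3^3 + 1 = 28 —(−1)→ 27
27 —HB3→ 3^3 —bump→ 4^4 = 256 —(−1)→ 255

3·4^3 + 3·4^2 + 3·4 + 3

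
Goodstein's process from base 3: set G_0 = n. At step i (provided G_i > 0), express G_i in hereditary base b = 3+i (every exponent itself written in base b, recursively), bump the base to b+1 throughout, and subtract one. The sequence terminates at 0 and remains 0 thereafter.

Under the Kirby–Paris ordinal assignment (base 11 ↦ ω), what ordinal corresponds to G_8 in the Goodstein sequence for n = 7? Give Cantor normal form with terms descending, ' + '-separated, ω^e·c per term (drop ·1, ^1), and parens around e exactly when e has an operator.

i=0: 7 = 2·3 + 1 (b=3); 3→4: 2·4 + 1 = 9; 9−1 = 8
i=1: 8 = 2·4 (b=4); 4→5: 2·5 = 10; 10−1 = 9
i=2: 9 = 5 + 4 (b=5); 5→6: 6 + 4 = 10; 10−1 = 9
i=3: 9 = 6 + 3 (b=6); 6→7: 7 + 3 = 10; 10−1 = 9
i=4: 9 = 7 + 2 (b=7); 7→8: 8 + 2 = 10; 10−1 = 9
i=5: 9 = 8 + 1 (b=8); 8→9: 9 + 1 = 10; 10−1 = 9
i=6: 9 = 9 (b=9); 9→10: 10 = 10; 10−1 = 9
i=7: 9 = 9 (b=10); 10→11: 9 = 9; 9−1 = 8

8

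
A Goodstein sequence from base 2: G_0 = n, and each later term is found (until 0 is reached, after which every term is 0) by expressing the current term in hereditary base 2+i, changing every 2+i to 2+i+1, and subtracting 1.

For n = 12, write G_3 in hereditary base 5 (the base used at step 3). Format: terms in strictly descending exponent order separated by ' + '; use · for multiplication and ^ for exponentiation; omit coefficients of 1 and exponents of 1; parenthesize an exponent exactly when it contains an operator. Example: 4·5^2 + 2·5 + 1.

base 2: 12 = 2^(2 + 1) + 2^2; at 3: 3^(3 + 1) + 3^3 = 108; next = 107
base 3: 107 = 3^(3 + 1) + 2·3^2 + 2·3 + 2; at 4: 4^(4 + 1) + 2·4^2 + 2·4 + 2 = 1066; next = 1065
base 4: 1065 = 4^(4 + 1) + 2·4^2 + 2·4 + 1; at 5: 5^(5 + 1) + 2·5^2 + 2·5 + 1 = 15686; next = 15685
base 5: 15685 = 5^(5 + 1) + 2·5^2 + 2·5; at 6: 6^(6 + 1) + 2·6^2 + 2·6 = 280020; next = 280019

5^(5 + 1) + 2·5^2 + 2·5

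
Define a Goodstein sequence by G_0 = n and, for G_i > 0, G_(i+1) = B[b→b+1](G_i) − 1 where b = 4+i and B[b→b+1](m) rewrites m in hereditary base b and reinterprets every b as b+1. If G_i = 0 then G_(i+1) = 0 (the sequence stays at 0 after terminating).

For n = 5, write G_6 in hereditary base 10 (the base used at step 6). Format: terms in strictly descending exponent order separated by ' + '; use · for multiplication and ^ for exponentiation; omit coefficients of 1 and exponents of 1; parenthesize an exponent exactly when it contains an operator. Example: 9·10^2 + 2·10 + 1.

1

[0] 5 ≡ 4 + 1 (base 4). Lift 5: 6. −1: 5.
[1] 5 ≡ 5 (base 5). Lift 6: 6. −1: 5.
[2] 5 ≡ 5 (base 6). Lift 7: 5. −1: 4.
[3] 4 ≡ 4 (base 7). Lift 8: 4. −1: 3.
[4] 3 ≡ 3 (base 8). Lift 9: 3. −1: 2.
[5] 2 ≡ 2 (base 9). Lift 10: 2. −1: 1.
[6] 1 ≡ 1 (base 10). Lift 11: 1. −1: 0.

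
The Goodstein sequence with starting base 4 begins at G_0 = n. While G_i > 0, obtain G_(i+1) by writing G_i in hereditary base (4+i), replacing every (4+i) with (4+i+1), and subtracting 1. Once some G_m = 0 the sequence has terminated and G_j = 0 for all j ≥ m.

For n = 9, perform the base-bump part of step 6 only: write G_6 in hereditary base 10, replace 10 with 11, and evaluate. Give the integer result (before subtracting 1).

12

base 4: 9 = 2·4 + 1; at 5: 2·5 + 1 = 11; next = 10
base 5: 10 = 2·5; at 6: 2·6 = 12; next = 11
base 6: 11 = 6 + 5; at 7: 7 + 5 = 12; next = 11
base 7: 11 = 7 + 4; at 8: 8 + 4 = 12; next = 11
base 8: 11 = 8 + 3; at 9: 9 + 3 = 12; next = 11
base 9: 11 = 9 + 2; at 10: 10 + 2 = 12; next = 11
base 10: 11 = 10 + 1; at 11: 11 + 1 = 12; next = 11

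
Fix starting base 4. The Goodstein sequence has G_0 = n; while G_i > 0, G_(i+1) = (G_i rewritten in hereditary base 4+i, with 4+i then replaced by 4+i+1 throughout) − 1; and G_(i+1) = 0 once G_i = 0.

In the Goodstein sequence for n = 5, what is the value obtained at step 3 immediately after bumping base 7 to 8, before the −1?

4

(0) 5|_4 = 4 + 1 ↦ 5 + 1|_5 = 6 ⇒ 5
(1) 5|_5 = 5 ↦ 6|_6 = 6 ⇒ 5
(2) 5|_6 = 5 ↦ 5|_7 = 5 ⇒ 4
(3) 4|_7 = 4 ↦ 4|_8 = 4 ⇒ 3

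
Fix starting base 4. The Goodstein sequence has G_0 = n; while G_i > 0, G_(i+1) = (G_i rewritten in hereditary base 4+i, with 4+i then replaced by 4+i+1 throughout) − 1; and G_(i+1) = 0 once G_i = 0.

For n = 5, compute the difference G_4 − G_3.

base 4: 5 = 4 + 1; at 5: 5 + 1 = 6; next = 5
base 5: 5 = 5; at 6: 6 = 6; next = 5
base 6: 5 = 5; at 7: 5 = 5; next = 4
base 7: 4 = 4; at 8: 4 = 4; next = 3

-1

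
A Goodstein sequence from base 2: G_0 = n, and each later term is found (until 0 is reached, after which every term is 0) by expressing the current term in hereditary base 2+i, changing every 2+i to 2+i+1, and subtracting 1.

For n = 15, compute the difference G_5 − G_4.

base 2: 15 = 2^(2 + 1) + 2^2 + 2 + 1; at 3: 3^(3 + 1) + 3^3 + 3 + 1 = 112; next = 111
base 3: 111 = 3^(3 + 1) + 3^3 + 3; at 4: 4^(4 + 1) + 4^4 + 4 = 1284; next = 1283
base 4: 1283 = 4^(4 + 1) + 4^4 + 3; at 5: 5^(5 + 1) + 5^5 + 3 = 18753; next = 18752
base 5: 18752 = 5^(5 + 1) + 5^5 + 2; at 6: 6^(6 + 1) + 6^6 + 2 = 326594; next = 326593
base 6: 326593 = 6^(6 + 1) + 6^6 + 1; at 7: 7^(7 + 1) + 7^7 + 1 = 6588345; next = 6588344

6261751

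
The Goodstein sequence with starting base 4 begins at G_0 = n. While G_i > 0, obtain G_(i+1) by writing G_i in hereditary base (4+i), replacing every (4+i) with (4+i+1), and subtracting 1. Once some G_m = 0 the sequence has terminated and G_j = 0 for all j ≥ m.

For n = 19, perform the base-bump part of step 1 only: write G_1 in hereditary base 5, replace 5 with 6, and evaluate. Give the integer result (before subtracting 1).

38

G_0=19  [base 4] 4^2 + 3  →[4↦5]→  5^2 + 3 = 28  −1 ⇒ G_1=27
G_1=27  [base 5] 5^2 + 2  →[5↦6]→  6^2 + 2 = 38  −1 ⇒ G_2=37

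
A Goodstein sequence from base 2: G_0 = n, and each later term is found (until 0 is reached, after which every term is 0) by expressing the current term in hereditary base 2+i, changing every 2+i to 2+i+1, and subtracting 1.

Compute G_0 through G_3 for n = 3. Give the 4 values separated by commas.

3, 3, 3, 2

i=0: 3 = 2 + 1 (b=2); 2→3: 3 + 1 = 4; 4−1 = 3
i=1: 3 = 3 (b=3); 3→4: 4 = 4; 4−1 = 3
i=2: 3 = 3 (b=4); 4→5: 3 = 3; 3−1 = 2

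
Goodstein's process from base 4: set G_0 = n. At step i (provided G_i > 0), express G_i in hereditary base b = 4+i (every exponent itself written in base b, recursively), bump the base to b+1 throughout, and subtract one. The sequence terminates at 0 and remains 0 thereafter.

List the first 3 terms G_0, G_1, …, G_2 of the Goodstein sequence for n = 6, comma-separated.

6, 6, 6

(0) 6|_4 = 4 + 2 ↦ 5 + 2|_5 = 7 ⇒ 6
(1) 6|_5 = 5 + 1 ↦ 6 + 1|_6 = 7 ⇒ 6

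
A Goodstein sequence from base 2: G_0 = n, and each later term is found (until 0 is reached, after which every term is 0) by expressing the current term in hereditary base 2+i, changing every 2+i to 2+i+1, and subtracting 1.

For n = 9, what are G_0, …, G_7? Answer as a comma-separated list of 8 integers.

9, 81, 1023, 9842, 140743, 2471826, 50333399, 1162263921

step 0: 9 = 2^(2 + 1) + 1; sub 3 for 2: 3^(3 + 1) + 1; = 82; G_1 = 82−1 = 81
step 1: 81 = 3^(3 + 1); sub 4 for 3: 4^(4 + 1); = 1024; G_2 = 1024−1 = 1023
step 2: 1023 = 3·4^4 + 3·4^3 + 3·4^2 + 3·4 + 3; sub 5 for 4: 3·5^5 + 3·5^3 + 3·5^2 + 3·5 + 3; = 9843; G_3 = 9843−1 = 9842
step 3: 9842 = 3·5^5 + 3·5^3 + 3·5^2 + 3·5 + 2; sub 6 for 5: 3·6^6 + 3·6^3 + 3·6^2 + 3·6 + 2; = 140744; G_4 = 140744−1 = 140743
step 4: 140743 = 3·6^6 + 3·6^3 + 3·6^2 + 3·6 + 1; sub 7 for 6: 3·7^7 + 3·7^3 + 3·7^2 + 3·7 + 1; = 2471827; G_5 = 2471827−1 = 2471826
step 5: 2471826 = 3·7^7 + 3·7^3 + 3·7^2 + 3·7; sub 8 for 7: 3·8^8 + 3·8^3 + 3·8^2 + 3·8; = 50333400; G_6 = 50333400−1 = 50333399
step 6: 50333399 = 3·8^8 + 3·8^3 + 3·8^2 + 2·8 + 7; sub 9 for 8: 3·9^9 + 3·9^3 + 3·9^2 + 2·9 + 7; = 1162263922; G_7 = 1162263922−1 = 1162263921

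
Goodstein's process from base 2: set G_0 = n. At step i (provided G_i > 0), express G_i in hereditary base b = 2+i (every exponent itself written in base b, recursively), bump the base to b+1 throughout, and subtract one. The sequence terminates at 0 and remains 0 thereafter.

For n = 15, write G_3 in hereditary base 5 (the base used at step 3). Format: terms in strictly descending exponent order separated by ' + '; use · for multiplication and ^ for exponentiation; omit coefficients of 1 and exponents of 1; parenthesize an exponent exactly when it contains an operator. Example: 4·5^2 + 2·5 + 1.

5^(5 + 1) + 5^5 + 2

i=0: 15 = 2^(2 + 1) + 2^2 + 2 + 1 (b=2); 2→3: 3^(3 + 1) + 3^3 + 3 + 1 = 112; 112−1 = 111
i=1: 111 = 3^(3 + 1) + 3^3 + 3 (b=3); 3→4: 4^(4 + 1) + 4^4 + 4 = 1284; 1284−1 = 1283
i=2: 1283 = 4^(4 + 1) + 4^4 + 3 (b=4); 4→5: 5^(5 + 1) + 5^5 + 3 = 18753; 18753−1 = 18752
i=3: 18752 = 5^(5 + 1) + 5^5 + 2 (b=5); 5→6: 6^(6 + 1) + 6^6 + 2 = 326594; 326594−1 = 326593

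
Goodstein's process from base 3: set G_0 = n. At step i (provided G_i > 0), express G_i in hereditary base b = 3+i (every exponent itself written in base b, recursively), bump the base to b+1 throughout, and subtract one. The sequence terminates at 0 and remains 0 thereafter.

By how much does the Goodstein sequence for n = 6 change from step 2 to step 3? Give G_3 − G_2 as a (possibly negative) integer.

(0) 6|_3 = 2·3 ↦ 2·4|_4 = 8 ⇒ 7
(1) 7|_4 = 4 + 3 ↦ 5 + 3|_5 = 8 ⇒ 7
(2) 7|_5 = 5 + 2 ↦ 6 + 2|_6 = 8 ⇒ 7

0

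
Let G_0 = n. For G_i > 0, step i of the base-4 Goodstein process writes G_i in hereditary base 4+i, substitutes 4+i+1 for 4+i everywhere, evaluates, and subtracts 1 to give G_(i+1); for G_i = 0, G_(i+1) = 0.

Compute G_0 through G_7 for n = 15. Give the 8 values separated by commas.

step 0: 15 = 3·4 + 3; sub 5 for 4: 3·5 + 3; = 18; G_1 = 18−1 = 17
step 1: 17 = 3·5 + 2; sub 6 for 5: 3·6 + 2; = 20; G_2 = 20−1 = 19
step 2: 19 = 3·6 + 1; sub 7 for 6: 3·7 + 1; = 22; G_3 = 22−1 = 21
step 3: 21 = 3·7; sub 8 for 7: 3·8; = 24; G_4 = 24−1 = 23
step 4: 23 = 2·8 + 7; sub 9 for 8: 2·9 + 7; = 25; G_5 = 25−1 = 24
step 5: 24 = 2·9 + 6; sub 10 for 9: 2·10 + 6; = 26; G_6 = 26−1 = 25
step 6: 25 = 2·10 + 5; sub 11 for 10: 2·11 + 5; = 27; G_7 = 27−1 = 26

15, 17, 19, 21, 23, 24, 25, 26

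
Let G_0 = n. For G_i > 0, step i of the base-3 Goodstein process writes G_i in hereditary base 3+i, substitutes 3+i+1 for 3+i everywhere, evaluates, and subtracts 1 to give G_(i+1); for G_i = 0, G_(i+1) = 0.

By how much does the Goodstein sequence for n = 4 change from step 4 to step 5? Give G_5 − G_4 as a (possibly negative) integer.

[0] 4 ≡ 3 + 1 (base 3). Lift 4: 5. −1: 4.
[1] 4 ≡ 4 (base 4). Lift 5: 5. −1: 4.
[2] 4 ≡ 4 (base 5). Lift 6: 4. −1: 3.
[3] 3 ≡ 3 (base 6). Lift 7: 3. −1: 2.
[4] 2 ≡ 2 (base 7). Lift 8: 2. −1: 1.

-1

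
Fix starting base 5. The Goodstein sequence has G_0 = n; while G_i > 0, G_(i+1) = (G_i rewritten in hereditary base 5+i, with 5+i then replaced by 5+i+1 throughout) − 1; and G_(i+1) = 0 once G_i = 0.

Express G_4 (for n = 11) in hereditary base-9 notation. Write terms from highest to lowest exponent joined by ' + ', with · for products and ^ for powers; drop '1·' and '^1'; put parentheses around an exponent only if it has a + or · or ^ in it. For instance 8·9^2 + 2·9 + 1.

9 + 4

G_0=11  [base 5] 2·5 + 1  →[5↦6]→  2·6 + 1 = 13  −1 ⇒ G_1=12
G_1=12  [base 6] 2·6  →[6↦7]→  2·7 = 14  −1 ⇒ G_2=13
G_2=13  [base 7] 7 + 6  →[7↦8]→  8 + 6 = 14  −1 ⇒ G_3=13
G_3=13  [base 8] 8 + 5  →[8↦9]→  9 + 5 = 14  −1 ⇒ G_4=13
G_4=13  [base 9] 9 + 4  →[9↦10]→  10 + 4 = 14  −1 ⇒ G_5=13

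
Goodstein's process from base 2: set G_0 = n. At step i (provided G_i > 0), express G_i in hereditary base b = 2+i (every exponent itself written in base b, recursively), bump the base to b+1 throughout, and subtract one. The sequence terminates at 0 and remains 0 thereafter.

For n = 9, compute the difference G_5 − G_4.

2331083

base 2: 9 = 2^(2 + 1) + 1; at 3: 3^(3 + 1) + 1 = 82; next = 81
base 3: 81 = 3^(3 + 1); at 4: 4^(4 + 1) = 1024; next = 1023
base 4: 1023 = 3·4^4 + 3·4^3 + 3·4^2 + 3·4 + 3; at 5: 3·5^5 + 3·5^3 + 3·5^2 + 3·5 + 3 = 9843; next = 9842
base 5: 9842 = 3·5^5 + 3·5^3 + 3·5^2 + 3·5 + 2; at 6: 3·6^6 + 3·6^3 + 3·6^2 + 3·6 + 2 = 140744; next = 140743
base 6: 140743 = 3·6^6 + 3·6^3 + 3·6^2 + 3·6 + 1; at 7: 3·7^7 + 3·7^3 + 3·7^2 + 3·7 + 1 = 2471827; next = 2471826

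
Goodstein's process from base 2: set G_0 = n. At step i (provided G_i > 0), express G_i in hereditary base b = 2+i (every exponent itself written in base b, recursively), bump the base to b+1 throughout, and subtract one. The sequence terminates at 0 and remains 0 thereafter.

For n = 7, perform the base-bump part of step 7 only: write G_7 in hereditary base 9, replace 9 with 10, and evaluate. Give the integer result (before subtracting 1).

77777776

[0] 7 ≡ 2^2 + 2 + 1 (base 2). Lift 3: 31. −1: 30.
[1] 30 ≡ 3^3 + 3 (base 3). Lift 4: 260. −1: 259.
[2] 259 ≡ 4^4 + 3 (base 4). Lift 5: 3128. −1: 3127.
[3] 3127 ≡ 5^5 + 2 (base 5). Lift 6: 46658. −1: 46657.
[4] 46657 ≡ 6^6 + 1 (base 6). Lift 7: 823544. −1: 823543.
[5] 823543 ≡ 7^7 (base 7). Lift 8: 16777216. −1: 16777215.
[6] 16777215 ≡ 7·8^7 + 7·8^6 + 7·8^5 + 7·8^4 + 7·8^3 + 7·8^2 + 7·8 + 7 (base 8). Lift 9: 37665880. −1: 37665879.
[7] 37665879 ≡ 7·9^7 + 7·9^6 + 7·9^5 + 7·9^4 + 7·9^3 + 7·9^2 + 7·9 + 6 (base 9). Lift 10: 77777776. −1: 77777775.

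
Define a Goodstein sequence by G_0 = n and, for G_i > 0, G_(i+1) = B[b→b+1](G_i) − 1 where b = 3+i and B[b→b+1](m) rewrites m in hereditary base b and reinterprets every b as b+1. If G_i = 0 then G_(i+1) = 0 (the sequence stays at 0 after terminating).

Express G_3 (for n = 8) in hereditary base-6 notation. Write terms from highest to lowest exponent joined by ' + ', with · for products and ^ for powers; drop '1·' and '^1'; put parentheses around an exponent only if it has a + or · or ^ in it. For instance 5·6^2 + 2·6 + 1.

step 0: 8 = 2·3 + 2; sub 4 for 3: 2·4 + 2; = 10; G_1 = 10−1 = 9
step 1: 9 = 2·4 + 1; sub 5 for 4: 2·5 + 1; = 11; G_2 = 11−1 = 10
step 2: 10 = 2·5; sub 6 for 5: 2·6; = 12; G_3 = 12−1 = 11

6 + 5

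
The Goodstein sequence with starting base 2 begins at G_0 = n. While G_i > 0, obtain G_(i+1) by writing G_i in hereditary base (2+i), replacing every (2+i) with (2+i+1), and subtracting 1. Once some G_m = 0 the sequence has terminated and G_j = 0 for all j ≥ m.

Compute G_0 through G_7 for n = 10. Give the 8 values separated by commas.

[0] 10 ≡ 2^(2 + 1) + 2 (base 2). Lift 3: 84. −1: 83.
[1] 83 ≡ 3^(3 + 1) + 2 (base 3). Lift 4: 1026. −1: 1025.
[2] 1025 ≡ 4^(4 + 1) + 1 (base 4). Lift 5: 15626. −1: 15625.
[3] 15625 ≡ 5^(5 + 1) (base 5). Lift 6: 279936. −1: 279935.
[4] 279935 ≡ 5·6^6 + 5·6^5 + 5·6^4 + 5·6^3 + 5·6^2 + 5·6 + 5 (base 6). Lift 7: 4215755. −1: 4215754.
[5] 4215754 ≡ 5·7^7 + 5·7^5 + 5·7^4 + 5·7^3 + 5·7^2 + 5·7 + 4 (base 7). Lift 8: 84073324. −1: 84073323.
[6] 84073323 ≡ 5·8^8 + 5·8^5 + 5·8^4 + 5·8^3 + 5·8^2 + 5·8 + 3 (base 8). Lift 9: 1937434593. −1: 1937434592.

10, 83, 1025, 15625, 279935, 4215754, 84073323, 1937434592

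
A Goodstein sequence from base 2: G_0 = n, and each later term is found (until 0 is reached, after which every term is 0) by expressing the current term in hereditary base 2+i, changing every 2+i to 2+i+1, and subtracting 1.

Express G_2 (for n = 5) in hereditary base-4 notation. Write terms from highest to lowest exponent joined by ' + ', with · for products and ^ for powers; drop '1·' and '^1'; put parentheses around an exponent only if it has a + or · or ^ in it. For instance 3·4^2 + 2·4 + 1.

step 0: 5 = 2^2 + 1; sub 3 for 2: 3^3 + 1; = 28; G_1 = 28−1 = 27
step 1: 27 = 3^3; sub 4 for 3: 4^4; = 256; G_2 = 256−1 = 255
step 2: 255 = 3·4^3 + 3·4^2 + 3·4 + 3; sub 5 for 4: 3·5^3 + 3·5^2 + 3·5 + 3; = 468; G_3 = 468−1 = 467

3·4^3 + 3·4^2 + 3·4 + 3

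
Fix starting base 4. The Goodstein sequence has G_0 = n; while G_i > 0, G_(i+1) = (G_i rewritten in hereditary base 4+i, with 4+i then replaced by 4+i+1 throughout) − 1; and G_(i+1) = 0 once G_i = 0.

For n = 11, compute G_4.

15

G_0 = 11. HB_4(11) = 2·4 + 3. Bump = 13. G_1 = 12.
G_1 = 12. HB_5(12) = 2·5 + 2. Bump = 14. G_2 = 13.
G_2 = 13. HB_6(13) = 2·6 + 1. Bump = 15. G_3 = 14.
G_3 = 14. HB_7(14) = 2·7. Bump = 16. G_4 = 15.
G_4 = 15. HB_8(15) = 8 + 7. Bump = 16. G_5 = 15.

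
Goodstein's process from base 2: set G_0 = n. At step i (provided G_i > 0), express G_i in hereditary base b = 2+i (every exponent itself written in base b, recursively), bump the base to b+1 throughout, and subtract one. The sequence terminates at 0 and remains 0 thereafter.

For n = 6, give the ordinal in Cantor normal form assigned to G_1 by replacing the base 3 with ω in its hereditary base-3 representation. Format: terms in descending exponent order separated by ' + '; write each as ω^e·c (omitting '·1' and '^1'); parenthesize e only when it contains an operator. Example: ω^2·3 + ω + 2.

ω^ω + 2

step 0: 6 = 2^2 + 2; sub 3 for 2: 3^3 + 3; = 30; G_1 = 30−1 = 29
step 1: 29 = 3^3 + 2; sub 4 for 3: 4^4 + 2; = 258; G_2 = 258−1 = 257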